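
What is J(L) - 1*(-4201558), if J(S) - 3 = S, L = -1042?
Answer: 4200519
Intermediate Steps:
J(S) = 3 + S
J(L) - 1*(-4201558) = (3 - 1042) - 1*(-4201558) = -1039 + 4201558 = 4200519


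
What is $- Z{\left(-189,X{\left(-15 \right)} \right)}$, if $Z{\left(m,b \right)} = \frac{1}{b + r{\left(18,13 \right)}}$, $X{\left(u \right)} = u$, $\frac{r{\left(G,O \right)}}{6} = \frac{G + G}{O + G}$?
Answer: $\frac{31}{249} \approx 0.1245$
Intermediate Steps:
$r{\left(G,O \right)} = \frac{12 G}{G + O}$ ($r{\left(G,O \right)} = 6 \frac{G + G}{O + G} = 6 \frac{2 G}{G + O} = \frac{12 G}{G + O}$)
$Z{\left(m,b \right)} = \frac{1}{\frac{216}{31} + b}$ ($Z{\left(m,b \right)} = \frac{1}{b + 12 \cdot 18 \frac{1}{18 + 13}} = \frac{1}{b + 12 \cdot 18 \cdot \frac{1}{31}} = \frac{1}{b + \frac{216}{31}} = \frac{1}{\frac{216}{31} + b}$)
$- Z{\left(-189,X{\left(-15 \right)} \right)} = - \frac{31}{216 + 31 \left(-15\right)} = - \frac{31}{216 - 465} = - \frac{31}{-249} = - \frac{31 \left(-1\right)}{249} = \left(-1\right) \left(- \frac{31}{249}\right) = \frac{31}{249}$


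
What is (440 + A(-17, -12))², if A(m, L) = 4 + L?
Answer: 186624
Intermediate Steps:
(440 + A(-17, -12))² = (440 + (4 - 12))² = (440 - 8)² = 432² = 186624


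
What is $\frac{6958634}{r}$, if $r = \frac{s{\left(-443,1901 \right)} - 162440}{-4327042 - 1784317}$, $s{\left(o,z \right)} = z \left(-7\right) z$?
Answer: $\frac{42526710523606}{25459047} \approx 1.6704 \cdot 10^{6}$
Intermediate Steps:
$s{\left(o,z \right)} = - 7 z^{2}$ ($s{\left(o,z \right)} = - 7 z z = - 7 z^{2}$)
$r = \frac{25459047}{6111359}$ ($r = \frac{- 7 \cdot 1901^{2} - 162440}{-4327042 - 1784317} = \frac{\left(-7\right) 3613801 - 162440}{-6111359} = \left(-25296607 - 162440\right) \left(- \frac{1}{6111359}\right) = \left(-25459047\right) \left(- \frac{1}{6111359}\right) = \frac{25459047}{6111359} \approx 4.1659$)
$\frac{6958634}{r} = \frac{6958634}{\frac{25459047}{6111359}} = 6958634 \cdot \frac{6111359}{25459047} = \frac{42526710523606}{25459047}$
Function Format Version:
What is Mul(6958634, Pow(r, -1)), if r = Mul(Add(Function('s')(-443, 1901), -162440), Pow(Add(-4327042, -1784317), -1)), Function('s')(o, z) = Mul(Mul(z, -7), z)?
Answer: Rational(42526710523606, 25459047) ≈ 1.6704e+6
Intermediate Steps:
Function('s')(o, z) = Mul(-7, Pow(z, 2)) (Function('s')(o, z) = Mul(Mul(-7, z), z) = Mul(-7, Pow(z, 2)))
r = Rational(25459047, 6111359) (r = Mul(Add(Mul(-7, Pow(1901, 2)), -162440), Pow(Add(-4327042, -1784317), -1)) = Mul(Add(Mul(-7, 3613801), -162440), Pow(-6111359, -1)) = Mul(Add(-25296607, -162440), Rational(-1, 6111359)) = Mul(-25459047, Rational(-1, 6111359)) = Rational(25459047, 6111359) ≈ 4.1659)
Mul(6958634, Pow(r, -1)) = Mul(6958634, Pow(Rational(25459047, 6111359), -1)) = Mul(6958634, Rational(6111359, 25459047)) = Rational(42526710523606, 25459047)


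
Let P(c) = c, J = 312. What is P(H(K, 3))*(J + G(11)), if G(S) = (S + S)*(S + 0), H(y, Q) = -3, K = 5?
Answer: -1662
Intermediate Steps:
G(S) = 2*S**2 (G(S) = (2*S)*S = 2*S**2)
P(H(K, 3))*(J + G(11)) = -3*(312 + 2*11**2) = -3*(312 + 2*121) = -3*(312 + 242) = -3*554 = -1662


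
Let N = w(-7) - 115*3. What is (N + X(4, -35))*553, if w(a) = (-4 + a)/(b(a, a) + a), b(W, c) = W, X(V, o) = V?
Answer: -376277/2 ≈ -1.8814e+5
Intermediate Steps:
w(a) = (-4 + a)/(2*a) (w(a) = (-4 + a)/(a + a) = (-4 + a)/((2*a)) = (-4 + a)*(1/(2*a)) = (-4 + a)/(2*a))
N = -4819/14 (N = (½)*(-4 - 7)/(-7) - 115*3 = (½)*(-⅐)*(-11) - 345 = 11/14 - 345 = -4819/14 ≈ -344.21)
(N + X(4, -35))*553 = (-4819/14 + 4)*553 = -4763/14*553 = -376277/2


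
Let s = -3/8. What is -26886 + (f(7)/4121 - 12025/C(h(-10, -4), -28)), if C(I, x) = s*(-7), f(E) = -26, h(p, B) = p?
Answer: -209475544/6657 ≈ -31467.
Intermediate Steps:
s = -3/8 (s = -3*⅛ = -3/8 ≈ -0.37500)
C(I, x) = 21/8 (C(I, x) = -3/8*(-7) = 21/8)
-26886 + (f(7)/4121 - 12025/C(h(-10, -4), -28)) = -26886 + (-26/4121 - 12025/21/8) = -26886 + (-26*1/4121 - 12025*8/21) = -26886 + (-2/317 - 96200/21) = -26886 - 30495442/6657 = -209475544/6657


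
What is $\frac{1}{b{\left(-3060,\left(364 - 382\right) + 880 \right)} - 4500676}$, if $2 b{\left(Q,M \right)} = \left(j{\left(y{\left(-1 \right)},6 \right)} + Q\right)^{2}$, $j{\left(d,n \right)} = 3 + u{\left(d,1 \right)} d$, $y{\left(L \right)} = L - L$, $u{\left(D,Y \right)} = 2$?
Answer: $\frac{2}{343897} \approx 5.8157 \cdot 10^{-6}$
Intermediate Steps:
$y{\left(L \right)} = 0$
$j{\left(d,n \right)} = 3 + 2 d$
$b{\left(Q,M \right)} = \frac{\left(3 + Q\right)^{2}}{2}$ ($b{\left(Q,M \right)} = \frac{\left(\left(3 + 2 \cdot 0\right) + Q\right)^{2}}{2} = \frac{\left(\left(3 + 0\right) + Q\right)^{2}}{2} = \frac{\left(3 + Q\right)^{2}}{2}$)
$\frac{1}{b{\left(-3060,\left(364 - 382\right) + 880 \right)} - 4500676} = \frac{1}{\frac{\left(3 - 3060\right)^{2}}{2} - 4500676} = \frac{1}{\frac{\left(-3057\right)^{2}}{2} - 4500676} = \frac{1}{\frac{1}{2} \cdot 9345249 - 4500676} = \frac{1}{\frac{9345249}{2} - 4500676} = \frac{1}{\frac{343897}{2}} = \frac{2}{343897}$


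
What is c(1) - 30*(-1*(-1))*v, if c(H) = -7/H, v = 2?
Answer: -67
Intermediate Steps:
c(1) - 30*(-1*(-1))*v = -7/1 - 30*(-1*(-1))*2 = -7*1 - 30*2 = -7 - 30*2 = -7 - 60 = -67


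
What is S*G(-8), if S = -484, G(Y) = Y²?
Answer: -30976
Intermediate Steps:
S*G(-8) = -484*(-8)² = -484*64 = -30976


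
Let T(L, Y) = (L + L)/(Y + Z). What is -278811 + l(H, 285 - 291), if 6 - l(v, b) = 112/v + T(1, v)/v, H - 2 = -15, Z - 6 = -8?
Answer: -54365297/195 ≈ -2.7880e+5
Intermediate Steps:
Z = -2 (Z = 6 - 8 = -2)
H = -13 (H = 2 - 15 = -13)
T(L, Y) = 2*L/(-2 + Y) (T(L, Y) = (L + L)/(Y - 2) = (2*L)/(-2 + Y) = 2*L/(-2 + Y))
l(v, b) = 6 - 112/v - 2/(v*(-2 + v)) (l(v, b) = 6 - (112/v + (2*1/(-2 + v))/v) = 6 - (112/v + (2/(-2 + v))/v) = 6 - (112/v + 2/(v*(-2 + v))) = 6 + (-112/v - 2/(v*(-2 + v))) = 6 - 112/v - 2/(v*(-2 + v)))
-278811 + l(H, 285 - 291) = -278811 + 2*(111 - 62*(-13) + 3*(-13)²)/(-13*(-2 - 13)) = -278811 + 2*(-1/13)*(111 + 806 + 3*169)/(-15) = -278811 + 2*(-1/13)*(-1/15)*(111 + 806 + 507) = -278811 + 2*(-1/13)*(-1/15)*1424 = -278811 + 2848/195 = -54365297/195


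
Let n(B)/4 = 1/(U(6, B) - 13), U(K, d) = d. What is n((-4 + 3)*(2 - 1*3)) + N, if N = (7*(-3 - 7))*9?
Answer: -1891/3 ≈ -630.33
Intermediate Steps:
N = -630 (N = (7*(-10))*9 = -70*9 = -630)
n(B) = 4/(-13 + B) (n(B) = 4/(B - 13) = 4/(-13 + B))
n((-4 + 3)*(2 - 1*3)) + N = 4/(-13 + (-4 + 3)*(2 - 1*3)) - 630 = 4/(-13 - (2 - 3)) - 630 = 4/(-13 - 1*(-1)) - 630 = 4/(-13 + 1) - 630 = 4/(-12) - 630 = 4*(-1/12) - 630 = -⅓ - 630 = -1891/3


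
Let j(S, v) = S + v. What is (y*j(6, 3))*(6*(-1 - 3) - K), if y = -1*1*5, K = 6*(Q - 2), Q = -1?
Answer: 270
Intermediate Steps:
K = -18 (K = 6*(-1 - 2) = 6*(-3) = -18)
y = -5 (y = -1*5 = -5)
(y*j(6, 3))*(6*(-1 - 3) - K) = (-5*(6 + 3))*(6*(-1 - 3) - 1*(-18)) = (-5*9)*(6*(-4) + 18) = -45*(-24 + 18) = -45*(-6) = 270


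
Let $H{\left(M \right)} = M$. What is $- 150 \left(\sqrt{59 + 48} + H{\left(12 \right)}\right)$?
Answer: $-1800 - 150 \sqrt{107} \approx -3351.6$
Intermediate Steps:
$- 150 \left(\sqrt{59 + 48} + H{\left(12 \right)}\right) = - 150 \left(\sqrt{59 + 48} + 12\right) = - 150 \left(\sqrt{107} + 12\right) = - 150 \left(12 + \sqrt{107}\right) = -1800 - 150 \sqrt{107}$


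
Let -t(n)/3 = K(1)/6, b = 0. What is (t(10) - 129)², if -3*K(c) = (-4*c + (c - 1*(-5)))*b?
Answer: 16641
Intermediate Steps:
K(c) = 0 (K(c) = -(-4*c + (c - 1*(-5)))*0/3 = -(-4*c + (c + 5))*0/3 = -(-4*c + (5 + c))*0/3 = -(5 - 3*c)*0/3 = -⅓*0 = 0)
t(n) = 0 (t(n) = -0/6 = -3*0 = 0)
(t(10) - 129)² = (0 - 129)² = (-129)² = 16641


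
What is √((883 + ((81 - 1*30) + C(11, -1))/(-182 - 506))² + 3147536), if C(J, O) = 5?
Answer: 9*√358576457/86 ≈ 1981.7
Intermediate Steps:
√((883 + ((81 - 1*30) + C(11, -1))/(-182 - 506))² + 3147536) = √((883 + ((81 - 1*30) + 5)/(-182 - 506))² + 3147536) = √((883 + ((81 - 30) + 5)/(-688))² + 3147536) = √((883 + (51 + 5)*(-1/688))² + 3147536) = √((883 + 56*(-1/688))² + 3147536) = √((883 - 7/86)² + 3147536) = √((75931/86)² + 3147536) = √(5765516761/7396 + 3147536) = √(29044693017/7396) = 9*√358576457/86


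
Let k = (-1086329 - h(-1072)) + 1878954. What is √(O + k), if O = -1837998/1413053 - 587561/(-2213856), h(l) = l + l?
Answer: √54012403296937515040140063214/260691321864 ≈ 891.50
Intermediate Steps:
h(l) = 2*l
O = -3238808066555/3128295862368 (O = -1837998*1/1413053 - 587561*(-1/2213856) = -1837998/1413053 + 587561/2213856 = -3238808066555/3128295862368 ≈ -1.0353)
k = 794769 (k = (-1086329 - 2*(-1072)) + 1878954 = (-1086329 - 1*(-2144)) + 1878954 = (-1086329 + 2144) + 1878954 = -1084185 + 1878954 = 794769)
√(O + k) = √(-3238808066555/3128295862368 + 794769) = √(2486269335430286437/3128295862368) = √54012403296937515040140063214/260691321864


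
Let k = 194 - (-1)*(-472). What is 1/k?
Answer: -1/278 ≈ -0.0035971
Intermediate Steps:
k = -278 (k = 194 - 1*472 = 194 - 472 = -278)
1/k = 1/(-278) = -1/278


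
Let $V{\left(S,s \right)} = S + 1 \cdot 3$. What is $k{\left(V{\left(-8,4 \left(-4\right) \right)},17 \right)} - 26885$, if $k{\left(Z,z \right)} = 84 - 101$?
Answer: $-26902$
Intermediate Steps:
$V{\left(S,s \right)} = 3 + S$ ($V{\left(S,s \right)} = S + 3 = 3 + S$)
$k{\left(Z,z \right)} = -17$
$k{\left(V{\left(-8,4 \left(-4\right) \right)},17 \right)} - 26885 = -17 - 26885 = -26902$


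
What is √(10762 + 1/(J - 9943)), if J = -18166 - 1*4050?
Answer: √11130074153963/32159 ≈ 103.74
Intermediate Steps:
J = -22216 (J = -18166 - 4050 = -22216)
√(10762 + 1/(J - 9943)) = √(10762 + 1/(-22216 - 9943)) = √(10762 + 1/(-32159)) = √(10762 - 1/32159) = √(346095157/32159) = √11130074153963/32159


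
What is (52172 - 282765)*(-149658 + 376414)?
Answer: -52288346308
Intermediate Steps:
(52172 - 282765)*(-149658 + 376414) = -230593*226756 = -52288346308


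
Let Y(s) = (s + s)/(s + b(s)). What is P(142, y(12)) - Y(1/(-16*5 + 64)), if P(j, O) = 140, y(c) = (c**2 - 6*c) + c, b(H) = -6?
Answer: 13578/97 ≈ 139.98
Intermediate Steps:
y(c) = c**2 - 5*c
Y(s) = 2*s/(-6 + s) (Y(s) = (s + s)/(s - 6) = (2*s)/(-6 + s) = 2*s/(-6 + s))
P(142, y(12)) - Y(1/(-16*5 + 64)) = 140 - 2/((-16*5 + 64)*(-6 + 1/(-16*5 + 64))) = 140 - 2/((-80 + 64)*(-6 + 1/(-80 + 64))) = 140 - 2/((-16)*(-6 + 1/(-16))) = 140 - 2*(-1)/(16*(-6 - 1/16)) = 140 - 2*(-1)/(16*(-97/16)) = 140 - 2*(-1)*(-16)/(16*97) = 140 - 1*2/97 = 140 - 2/97 = 13578/97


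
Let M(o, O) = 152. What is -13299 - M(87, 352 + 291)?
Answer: -13451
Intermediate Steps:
-13299 - M(87, 352 + 291) = -13299 - 1*152 = -13299 - 152 = -13451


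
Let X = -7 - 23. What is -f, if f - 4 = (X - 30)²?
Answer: -3604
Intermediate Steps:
X = -30
f = 3604 (f = 4 + (-30 - 30)² = 4 + (-60)² = 4 + 3600 = 3604)
-f = -1*3604 = -3604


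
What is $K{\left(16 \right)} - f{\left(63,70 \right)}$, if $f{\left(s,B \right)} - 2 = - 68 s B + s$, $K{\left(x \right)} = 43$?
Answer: $299858$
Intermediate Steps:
$f{\left(s,B \right)} = 2 + s - 68 B s$ ($f{\left(s,B \right)} = 2 + \left(- 68 s B + s\right) = 2 - \left(- s + 68 B s\right) = 2 + s - 68 B s$)
$K{\left(16 \right)} - f{\left(63,70 \right)} = 43 - \left(2 + 63 - 4760 \cdot 63\right) = 43 - \left(2 + 63 - 299880\right) = 43 - -299815 = 43 + 299815 = 299858$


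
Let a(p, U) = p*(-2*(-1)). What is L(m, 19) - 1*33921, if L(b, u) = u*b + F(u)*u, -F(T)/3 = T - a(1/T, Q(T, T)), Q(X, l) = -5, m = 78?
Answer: -33516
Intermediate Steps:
a(p, U) = 2*p (a(p, U) = p*2 = 2*p)
F(T) = -3*T + 6/T (F(T) = -3*(T - 2/T) = -3*T + 6/T)
L(b, u) = b*u + u*(-3*u + 6/u) (L(b, u) = u*b + (-3*u + 6/u)*u = b*u + u*(-3*u + 6/u))
L(m, 19) - 1*33921 = (6 + 19*(78 - 3*19)) - 1*33921 = (6 + 19*(78 - 57)) - 33921 = (6 + 19*21) - 33921 = (6 + 399) - 33921 = 405 - 33921 = -33516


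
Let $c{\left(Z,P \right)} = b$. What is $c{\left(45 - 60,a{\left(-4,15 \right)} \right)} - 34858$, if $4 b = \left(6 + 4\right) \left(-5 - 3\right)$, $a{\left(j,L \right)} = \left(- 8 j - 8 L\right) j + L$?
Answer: $-34878$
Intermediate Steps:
$a{\left(j,L \right)} = L + j \left(- 8 L - 8 j\right)$ ($a{\left(j,L \right)} = \left(- 8 L - 8 j\right) j + L = j \left(- 8 L - 8 j\right) + L = L + j \left(- 8 L - 8 j\right)$)
$b = -20$ ($b = \frac{\left(6 + 4\right) \left(-5 - 3\right)}{4} = \frac{10 \left(-8\right)}{4} = \frac{1}{4} \left(-80\right) = -20$)
$c{\left(Z,P \right)} = -20$
$c{\left(45 - 60,a{\left(-4,15 \right)} \right)} - 34858 = -20 - 34858 = -34878$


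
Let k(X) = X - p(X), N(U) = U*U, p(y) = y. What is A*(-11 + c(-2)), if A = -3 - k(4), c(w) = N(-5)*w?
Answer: 183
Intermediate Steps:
N(U) = U²
c(w) = 25*w (c(w) = (-5)²*w = 25*w)
k(X) = 0 (k(X) = X - X = 0)
A = -3 (A = -3 - 1*0 = -3 + 0 = -3)
A*(-11 + c(-2)) = -3*(-11 + 25*(-2)) = -3*(-11 - 50) = -3*(-61) = 183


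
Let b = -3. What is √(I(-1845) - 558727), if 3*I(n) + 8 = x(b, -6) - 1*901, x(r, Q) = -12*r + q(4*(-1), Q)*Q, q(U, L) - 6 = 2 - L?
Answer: I*√559046 ≈ 747.69*I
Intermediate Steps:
q(U, L) = 8 - L (q(U, L) = 6 + (2 - L) = 8 - L)
x(r, Q) = -12*r + Q*(8 - Q) (x(r, Q) = -12*r + (8 - Q)*Q = -12*r + Q*(8 - Q))
I(n) = -319 (I(n) = -8/3 + ((-12*(-3) - 1*(-6)*(-8 - 6)) - 1*901)/3 = -8/3 + ((36 - 1*(-6)*(-14)) - 901)/3 = -8/3 + ((36 - 84) - 901)/3 = -8/3 + (-48 - 901)/3 = -8/3 + (⅓)*(-949) = -8/3 - 949/3 = -319)
√(I(-1845) - 558727) = √(-319 - 558727) = √(-559046) = I*√559046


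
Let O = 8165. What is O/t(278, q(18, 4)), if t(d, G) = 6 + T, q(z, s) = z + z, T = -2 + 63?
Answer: 8165/67 ≈ 121.87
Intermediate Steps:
T = 61
q(z, s) = 2*z
t(d, G) = 67 (t(d, G) = 6 + 61 = 67)
O/t(278, q(18, 4)) = 8165/67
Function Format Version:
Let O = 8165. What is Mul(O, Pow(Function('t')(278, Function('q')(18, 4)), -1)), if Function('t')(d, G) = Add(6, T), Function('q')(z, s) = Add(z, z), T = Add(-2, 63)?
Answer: Rational(8165, 67) ≈ 121.87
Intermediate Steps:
T = 61
Function('q')(z, s) = Mul(2, z)
Function('t')(d, G) = 67 (Function('t')(d, G) = Add(6, 61) = 67)
Mul(O, Pow(Function('t')(278, Function('q')(18, 4)), -1)) = Mul(8165, Pow(67, -1)) = Mul(8165, Rational(1, 67)) = Rational(8165, 67)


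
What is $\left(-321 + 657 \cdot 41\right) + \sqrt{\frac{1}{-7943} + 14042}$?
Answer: $26616 + \frac{3 \sqrt{582463715}}{611} \approx 26735.0$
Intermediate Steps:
$\left(-321 + 657 \cdot 41\right) + \sqrt{\frac{1}{-7943} + 14042} = \left(-321 + 26937\right) + \sqrt{- \frac{1}{7943} + 14042} = 26616 + \sqrt{\frac{111535605}{7943}} = 26616 + \frac{3 \sqrt{582463715}}{611}$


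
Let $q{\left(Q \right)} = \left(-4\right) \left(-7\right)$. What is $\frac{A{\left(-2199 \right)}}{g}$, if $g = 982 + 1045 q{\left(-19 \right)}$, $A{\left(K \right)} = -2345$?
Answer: $- \frac{2345}{30242} \approx -0.077541$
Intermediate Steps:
$q{\left(Q \right)} = 28$
$g = 30242$ ($g = 982 + 1045 \cdot 28 = 982 + 29260 = 30242$)
$\frac{A{\left(-2199 \right)}}{g} = - \frac{2345}{30242}$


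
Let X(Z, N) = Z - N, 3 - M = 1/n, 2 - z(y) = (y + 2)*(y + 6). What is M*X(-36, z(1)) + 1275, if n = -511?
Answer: 625447/511 ≈ 1224.0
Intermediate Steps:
z(y) = 2 - (2 + y)*(6 + y) (z(y) = 2 - (y + 2)*(y + 6) = 2 - (2 + y)*(6 + y))
M = 1534/511 (M = 3 - 1/(-511) = 3 - 1*(-1/511) = 3 + 1/511 = 1534/511 ≈ 3.0020)
M*X(-36, z(1)) + 1275 = 1534*(-36 - (-10 - 1*1² - 8*1))/511 + 1275 = 1534*(-36 - (-10 - 1*1 - 8))/511 + 1275 = 1534*(-36 - (-10 - 1 - 8))/511 + 1275 = 1534*(-36 - 1*(-19))/511 + 1275 = 1534*(-36 + 19)/511 + 1275 = (1534/511)*(-17) + 1275 = -26078/511 + 1275 = 625447/511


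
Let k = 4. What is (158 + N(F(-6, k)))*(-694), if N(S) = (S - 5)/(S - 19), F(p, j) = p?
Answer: -2748934/25 ≈ -1.0996e+5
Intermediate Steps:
N(S) = (-5 + S)/(-19 + S)
(158 + N(F(-6, k)))*(-694) = (158 + (-5 - 6)/(-19 - 6))*(-694) = (158 - 11/(-25))*(-694) = (158 - 1/25*(-11))*(-694) = (158 + 11/25)*(-694) = (3961/25)*(-694) = -2748934/25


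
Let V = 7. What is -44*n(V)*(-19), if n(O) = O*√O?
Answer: 5852*√7 ≈ 15483.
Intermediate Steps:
n(O) = O^(3/2)
-44*n(V)*(-19) = -308*√7*(-19) = 5852*√7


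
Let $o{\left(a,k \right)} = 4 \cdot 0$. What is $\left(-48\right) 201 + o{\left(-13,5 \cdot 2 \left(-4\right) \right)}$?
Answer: $-9648$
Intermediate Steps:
$o{\left(a,k \right)} = 0$
$\left(-48\right) 201 + o{\left(-13,5 \cdot 2 \left(-4\right) \right)} = \left(-48\right) 201 + 0 = -9648 + 0 = -9648$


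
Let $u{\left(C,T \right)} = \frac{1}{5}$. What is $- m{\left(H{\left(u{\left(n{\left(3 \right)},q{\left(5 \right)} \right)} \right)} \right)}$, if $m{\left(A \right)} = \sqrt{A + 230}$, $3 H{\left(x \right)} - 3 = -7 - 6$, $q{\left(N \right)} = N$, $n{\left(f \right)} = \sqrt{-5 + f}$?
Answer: $- \frac{2 \sqrt{510}}{3} \approx -15.055$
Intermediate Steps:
$u{\left(C,T \right)} = \frac{1}{5}$
$H{\left(x \right)} = - \frac{10}{3}$ ($H{\left(x \right)} = 1 + \frac{-7 - 6}{3} = 1 + \frac{1}{3} \left(-13\right) = 1 - \frac{13}{3} = - \frac{10}{3}$)
$m{\left(A \right)} = \sqrt{230 + A}$
$- m{\left(H{\left(u{\left(n{\left(3 \right)},q{\left(5 \right)} \right)} \right)} \right)} = - \sqrt{230 - \frac{10}{3}} = - \sqrt{\frac{680}{3}} = - \frac{2 \sqrt{510}}{3}$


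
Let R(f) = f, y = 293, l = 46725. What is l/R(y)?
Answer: 46725/293 ≈ 159.47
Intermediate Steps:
l/R(y) = 46725/293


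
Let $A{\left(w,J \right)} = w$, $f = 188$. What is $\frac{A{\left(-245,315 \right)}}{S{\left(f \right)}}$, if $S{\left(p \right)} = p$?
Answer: $- \frac{245}{188} \approx -1.3032$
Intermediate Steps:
$\frac{A{\left(-245,315 \right)}}{S{\left(f \right)}} = - \frac{245}{188}$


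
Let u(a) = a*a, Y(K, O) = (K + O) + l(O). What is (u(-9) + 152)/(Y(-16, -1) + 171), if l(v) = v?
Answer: 233/153 ≈ 1.5229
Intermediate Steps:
Y(K, O) = K + 2*O (Y(K, O) = (K + O) + O = K + 2*O)
u(a) = a**2
(u(-9) + 152)/(Y(-16, -1) + 171) = ((-9)**2 + 152)/((-16 + 2*(-1)) + 171) = (81 + 152)/((-16 - 2) + 171) = 233/(-18 + 171) = 233/153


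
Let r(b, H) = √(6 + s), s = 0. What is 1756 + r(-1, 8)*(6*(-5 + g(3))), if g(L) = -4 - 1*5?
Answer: 1756 - 84*√6 ≈ 1550.2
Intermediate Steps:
g(L) = -9 (g(L) = -4 - 5 = -9)
r(b, H) = √6 (r(b, H) = √(6 + 0) = √6)
1756 + r(-1, 8)*(6*(-5 + g(3))) = 1756 + √6*(6*(-5 - 9)) = 1756 + √6*(6*(-14)) = 1756 + √6*(-84) = 1756 - 84*√6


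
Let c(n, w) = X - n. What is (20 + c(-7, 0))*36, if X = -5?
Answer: 792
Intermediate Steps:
c(n, w) = -5 - n
(20 + c(-7, 0))*36 = (20 + (-5 - 1*(-7)))*36 = (20 + (-5 + 7))*36 = (20 + 2)*36 = 22*36 = 792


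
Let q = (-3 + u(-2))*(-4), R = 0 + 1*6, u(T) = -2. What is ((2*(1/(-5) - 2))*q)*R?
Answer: -528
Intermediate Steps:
R = 6 (R = 0 + 6 = 6)
q = 20 (q = (-3 - 2)*(-4) = -5*(-4) = 20)
((2*(1/(-5) - 2))*q)*R = ((2*(1/(-5) - 2))*20)*6 = ((2*(-⅕ - 2))*20)*6 = ((2*(-11/5))*20)*6 = -22/5*20*6 = -88*6 = -528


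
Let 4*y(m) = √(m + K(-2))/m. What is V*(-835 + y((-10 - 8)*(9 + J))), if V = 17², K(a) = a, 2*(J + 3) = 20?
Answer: -241315 - 289*I*√290/1152 ≈ -2.4132e+5 - 4.2721*I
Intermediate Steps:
J = 7 (J = -3 + (½)*20 = -3 + 10 = 7)
V = 289
y(m) = √(-2 + m)/(4*m) (y(m) = (√(m - 2)/m)/4 = (√(-2 + m)/m)/4 = √(-2 + m)/(4*m))
V*(-835 + y((-10 - 8)*(9 + J))) = 289*(-835 + √(-2 + (-10 - 8)*(9 + 7))/(4*(((-10 - 8)*(9 + 7))))) = 289*(-835 + √(-2 - 18*16)/(4*((-18*16)))) = 289*(-835 + (¼)*√(-2 - 288)/(-288)) = 289*(-835 + (¼)*(-1/288)*√(-290)) = 289*(-835 + (¼)*(-1/288)*(I*√290)) = 289*(-835 - I*√290/1152) = -241315 - 289*I*√290/1152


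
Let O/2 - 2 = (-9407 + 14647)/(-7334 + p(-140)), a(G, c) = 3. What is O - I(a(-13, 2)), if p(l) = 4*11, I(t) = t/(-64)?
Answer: 121739/46656 ≈ 2.6093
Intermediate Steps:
I(t) = -t/64 (I(t) = t*(-1/64) = -t/64)
p(l) = 44
O = 1868/729 (O = 4 + 2*((-9407 + 14647)/(-7334 + 44)) = 4 + 2*(5240/(-7290)) = 4 + 2*(5240*(-1/7290)) = 4 + 2*(-524/729) = 4 - 1048/729 = 1868/729 ≈ 2.5624)
O - I(a(-13, 2)) = 1868/729 - (-1)*3/64 = 1868/729 - 1*(-3/64) = 1868/729 + 3/64 = 121739/46656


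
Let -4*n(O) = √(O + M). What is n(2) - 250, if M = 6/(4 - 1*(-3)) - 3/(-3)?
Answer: -250 - 3*√21/28 ≈ -250.49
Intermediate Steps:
M = 13/7 (M = 6/(4 + 3) - 3*(-⅓) = 6/7 + 1 = 13/7 ≈ 1.8571)
n(O) = -√(13/7 + O)/4 (n(O) = -√(O + 13/7)/4 = -√(13/7 + O)/4)
n(2) - 250 = -√(91 + 49*2)/28 - 250 = -√(91 + 98)/28 - 250 = -3*√21/28 - 250 = -250 - 3*√21/28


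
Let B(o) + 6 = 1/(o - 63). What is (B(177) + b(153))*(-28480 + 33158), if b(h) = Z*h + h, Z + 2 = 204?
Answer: 8280160577/57 ≈ 1.4527e+8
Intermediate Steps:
Z = 202 (Z = -2 + 204 = 202)
b(h) = 203*h (b(h) = 202*h + h = 203*h)
B(o) = -6 + 1/(-63 + o) (B(o) = -6 + 1/(o - 63) = -6 + 1/(-63 + o))
(B(177) + b(153))*(-28480 + 33158) = ((379 - 6*177)/(-63 + 177) + 203*153)*(-28480 + 33158) = ((379 - 1062)/114 + 31059)*4678 = ((1/114)*(-683) + 31059)*4678 = (-683/114 + 31059)*4678 = (3540043/114)*4678 = 8280160577/57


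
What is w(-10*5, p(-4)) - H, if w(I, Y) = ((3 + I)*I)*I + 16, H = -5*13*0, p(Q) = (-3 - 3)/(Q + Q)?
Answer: -117484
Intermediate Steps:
p(Q) = -3/Q (p(Q) = -6*1/(2*Q) = -3/Q)
H = 0 (H = -65*0 = 0)
w(I, Y) = 16 + I²*(3 + I) (w(I, Y) = (I*(3 + I))*I + 16 = I²*(3 + I) + 16 = 16 + I²*(3 + I))
w(-10*5, p(-4)) - H = (16 + (-10*5)³ + 3*(-10*5)²) - 1*0 = (16 + (-50)³ + 3*(-50)²) + 0 = (16 - 125000 + 3*2500) + 0 = (16 - 125000 + 7500) + 0 = -117484 + 0 = -117484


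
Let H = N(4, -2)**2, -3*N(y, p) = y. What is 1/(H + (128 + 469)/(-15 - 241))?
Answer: -2304/1277 ≈ -1.8042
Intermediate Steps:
N(y, p) = -y/3
H = 16/9 (H = (-1/3*4)**2 = (-4/3)**2 = 16/9 ≈ 1.7778)
1/(H + (128 + 469)/(-15 - 241)) = 1/(16/9 + (128 + 469)/(-15 - 241)) = 1/(16/9 + 597/(-256)) = 1/(16/9 + 597*(-1/256)) = 1/(16/9 - 597/256) = 1/(-1277/2304) = -2304/1277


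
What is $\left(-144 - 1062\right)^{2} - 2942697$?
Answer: $-1488261$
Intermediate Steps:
$\left(-144 - 1062\right)^{2} - 2942697 = \left(-1206\right)^{2} - 2942697 = 1454436 - 2942697 = -1488261$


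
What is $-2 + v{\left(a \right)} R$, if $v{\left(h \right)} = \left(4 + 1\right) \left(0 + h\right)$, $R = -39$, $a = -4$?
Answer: $778$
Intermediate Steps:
$v{\left(h \right)} = 5 h$
$-2 + v{\left(a \right)} R = -2 + 5 \left(-4\right) \left(-39\right) = -2 - -780 = -2 + 780 = 778$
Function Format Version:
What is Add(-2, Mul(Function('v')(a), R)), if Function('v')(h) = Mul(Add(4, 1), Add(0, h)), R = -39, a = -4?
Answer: 778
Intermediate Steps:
Function('v')(h) = Mul(5, h)
Add(-2, Mul(Function('v')(a), R)) = Add(-2, Mul(Mul(5, -4), -39)) = Add(-2, Mul(-20, -39)) = Add(-2, 780) = 778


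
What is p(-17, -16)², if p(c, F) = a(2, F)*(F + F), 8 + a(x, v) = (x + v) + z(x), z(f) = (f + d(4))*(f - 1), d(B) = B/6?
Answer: 3444736/9 ≈ 3.8275e+5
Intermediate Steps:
d(B) = B/6 (d(B) = B*(⅙) = B/6)
z(f) = (-1 + f)*(⅔ + f) (z(f) = (f + (⅙)*4)*(f - 1) = (f + ⅔)*(-1 + f) = (⅔ + f)*(-1 + f) = (-1 + f)*(⅔ + f))
a(x, v) = -26/3 + v + x² + 2*x/3 (a(x, v) = -8 + ((x + v) + (-⅔ + x² - x/3)) = -8 + ((v + x) + (-⅔ + x² - x/3)) = -8 + (-⅔ + v + x² + 2*x/3) = -26/3 + v + x² + 2*x/3)
p(c, F) = 2*F*(-10/3 + F) (p(c, F) = (-26/3 + F + 2² + (⅔)*2)*(F + F) = (-26/3 + F + 4 + 4/3)*(2*F) = (-10/3 + F)*(2*F) = 2*F*(-10/3 + F))
p(-17, -16)² = ((⅔)*(-16)*(-10 + 3*(-16)))² = ((⅔)*(-16)*(-10 - 48))² = ((⅔)*(-16)*(-58))² = (1856/3)² = 3444736/9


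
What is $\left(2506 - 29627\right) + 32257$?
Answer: $5136$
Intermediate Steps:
$\left(2506 - 29627\right) + 32257 = -27121 + 32257 = 5136$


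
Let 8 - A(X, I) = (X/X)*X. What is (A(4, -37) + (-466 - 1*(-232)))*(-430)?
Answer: 98900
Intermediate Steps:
A(X, I) = 8 - X (A(X, I) = 8 - X/X*X = 8 - X)
(A(4, -37) + (-466 - 1*(-232)))*(-430) = ((8 - 1*4) + (-466 - 1*(-232)))*(-430) = ((8 - 4) + (-466 + 232))*(-430) = (4 - 234)*(-430) = -230*(-430) = 98900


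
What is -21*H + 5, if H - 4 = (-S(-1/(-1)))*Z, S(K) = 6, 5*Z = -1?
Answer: -521/5 ≈ -104.20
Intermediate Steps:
Z = -⅕ (Z = (⅕)*(-1) = -⅕ ≈ -0.20000)
H = 26/5 (H = 4 - 1*6*(-⅕) = 4 - 6*(-⅕) = 4 + 6/5 = 26/5 ≈ 5.2000)
-21*H + 5 = -21*26/5 + 5 = -546/5 + 5 = -521/5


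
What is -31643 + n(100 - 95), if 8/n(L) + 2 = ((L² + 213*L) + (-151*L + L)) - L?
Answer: -10537111/333 ≈ -31643.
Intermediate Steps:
n(L) = 8/(-2 + L² + 62*L) (n(L) = 8/(-2 + (((L² + 213*L) + (-151*L + L)) - L)) = 8/(-2 + (((L² + 213*L) - 150*L) - L)) = 8/(-2 + ((L² + 63*L) - L)) = 8/(-2 + (L² + 62*L)) = 8/(-2 + L² + 62*L))
-31643 + n(100 - 95) = -31643 + 8/(-2 + (100 - 95)² + 62*(100 - 95)) = -31643 + 8/(-2 + 5² + 62*5) = -31643 + 8/(-2 + 25 + 310) = -31643 + 8/333 = -10537111/333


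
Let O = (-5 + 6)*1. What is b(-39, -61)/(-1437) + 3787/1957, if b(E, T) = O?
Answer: 5439962/2812209 ≈ 1.9344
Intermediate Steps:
O = 1 (O = 1*1 = 1)
b(E, T) = 1
b(-39, -61)/(-1437) + 3787/1957 = 1/(-1437) + 3787/1957 = 1*(-1/1437) + 3787*(1/1957) = -1/1437 + 3787/1957 = 5439962/2812209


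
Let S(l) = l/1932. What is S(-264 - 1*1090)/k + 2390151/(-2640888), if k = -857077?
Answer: -36646133027639/40490504740504 ≈ -0.90506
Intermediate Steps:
S(l) = l/1932 (S(l) = l*(1/1932) = l/1932)
S(-264 - 1*1090)/k + 2390151/(-2640888) = ((-264 - 1*1090)/1932)/(-857077) + 2390151/(-2640888) = ((-264 - 1090)/1932)*(-1/857077) + 2390151*(-1/2640888) = ((1/1932)*(-1354))*(-1/857077) - 796717/880296 = -677/966*(-1/857077) - 796717/880296 = 677/827936382 - 796717/880296 = -36646133027639/40490504740504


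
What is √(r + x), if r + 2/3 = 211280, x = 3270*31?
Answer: 2*√703461/3 ≈ 559.15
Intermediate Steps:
x = 101370
r = 633838/3 (r = -⅔ + 211280 = 633838/3 ≈ 2.1128e+5)
√(r + x) = √(633838/3 + 101370) = √(937948/3) = 2*√703461/3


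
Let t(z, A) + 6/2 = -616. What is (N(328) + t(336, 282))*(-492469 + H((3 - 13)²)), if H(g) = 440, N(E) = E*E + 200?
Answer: -52728287785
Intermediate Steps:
N(E) = 200 + E² (N(E) = E² + 200 = 200 + E²)
t(z, A) = -619 (t(z, A) = -3 - 616 = -619)
(N(328) + t(336, 282))*(-492469 + H((3 - 13)²)) = ((200 + 328²) - 619)*(-492469 + 440) = ((200 + 107584) - 619)*(-492029) = (107784 - 619)*(-492029) = 107165*(-492029) = -52728287785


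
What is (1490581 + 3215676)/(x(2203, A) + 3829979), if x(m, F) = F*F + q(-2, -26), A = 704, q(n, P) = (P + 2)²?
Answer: 4706257/4326171 ≈ 1.0879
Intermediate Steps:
q(n, P) = (2 + P)²
x(m, F) = 576 + F² (x(m, F) = F*F + (2 - 26)² = F² + (-24)² = F² + 576 = 576 + F²)
(1490581 + 3215676)/(x(2203, A) + 3829979) = (1490581 + 3215676)/((576 + 704²) + 3829979) = 4706257/((576 + 495616) + 3829979) = 4706257/(496192 + 3829979) = 4706257/4326171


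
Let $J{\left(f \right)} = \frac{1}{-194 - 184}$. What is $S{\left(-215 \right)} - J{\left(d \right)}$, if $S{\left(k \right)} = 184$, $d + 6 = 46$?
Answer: $\frac{69553}{378} \approx 184.0$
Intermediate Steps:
$d = 40$ ($d = -6 + 46 = 40$)
$J{\left(f \right)} = - \frac{1}{378}$ ($J{\left(f \right)} = \frac{1}{-378} = - \frac{1}{378}$)
$S{\left(-215 \right)} - J{\left(d \right)} = 184 - - \frac{1}{378} = 184 + \frac{1}{378} = \frac{69553}{378}$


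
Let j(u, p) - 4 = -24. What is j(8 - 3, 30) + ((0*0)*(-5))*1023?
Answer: -20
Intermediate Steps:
j(u, p) = -20 (j(u, p) = 4 - 24 = -20)
j(8 - 3, 30) + ((0*0)*(-5))*1023 = -20 + ((0*0)*(-5))*1023 = -20 + (0*(-5))*1023 = -20 + 0*1023 = -20 + 0 = -20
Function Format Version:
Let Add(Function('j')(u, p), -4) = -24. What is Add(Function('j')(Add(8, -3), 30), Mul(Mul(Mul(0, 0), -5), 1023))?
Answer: -20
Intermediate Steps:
Function('j')(u, p) = -20 (Function('j')(u, p) = Add(4, -24) = -20)
Add(Function('j')(Add(8, -3), 30), Mul(Mul(Mul(0, 0), -5), 1023)) = Add(-20, Mul(Mul(Mul(0, 0), -5), 1023)) = Add(-20, Mul(Mul(0, -5), 1023)) = Add(-20, Mul(0, 1023)) = Add(-20, 0) = -20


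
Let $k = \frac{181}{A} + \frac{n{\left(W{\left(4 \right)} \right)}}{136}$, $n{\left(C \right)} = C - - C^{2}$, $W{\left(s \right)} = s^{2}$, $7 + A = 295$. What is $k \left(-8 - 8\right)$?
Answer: $- \frac{757}{18} \approx -42.056$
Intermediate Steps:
$A = 288$ ($A = -7 + 295 = 288$)
$n{\left(C \right)} = C + C^{2}$
$k = \frac{757}{288}$ ($k = \frac{181}{288} + \frac{4^{2} \left(1 + 4^{2}\right)}{136} = 181 \cdot \frac{1}{288} + 16 \left(1 + 16\right) \frac{1}{136} = \frac{181}{288} + 16 \cdot 17 \cdot \frac{1}{136} = \frac{181}{288} + 272 \cdot \frac{1}{136} = \frac{181}{288} + 2 = \frac{757}{288} \approx 2.6285$)
$k \left(-8 - 8\right) = \frac{757 \left(-8 - 8\right)}{288} = \frac{757}{288} \left(-16\right) = - \frac{757}{18}$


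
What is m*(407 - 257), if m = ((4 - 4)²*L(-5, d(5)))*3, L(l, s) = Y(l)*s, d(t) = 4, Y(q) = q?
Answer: 0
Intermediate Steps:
L(l, s) = l*s
m = 0 (m = ((4 - 4)²*(-5*4))*3 = (0²*(-20))*3 = (0*(-20))*3 = 0*3 = 0)
m*(407 - 257) = 0*(407 - 257) = 0*150 = 0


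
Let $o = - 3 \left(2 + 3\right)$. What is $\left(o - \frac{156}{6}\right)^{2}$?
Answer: $1681$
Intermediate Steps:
$o = -15$ ($o = \left(-3\right) 5 = -15$)
$\left(o - \frac{156}{6}\right)^{2} = \left(-15 - \frac{156}{6}\right)^{2} = \left(-15 - 26\right)^{2} = \left(-41\right)^{2} = 1681$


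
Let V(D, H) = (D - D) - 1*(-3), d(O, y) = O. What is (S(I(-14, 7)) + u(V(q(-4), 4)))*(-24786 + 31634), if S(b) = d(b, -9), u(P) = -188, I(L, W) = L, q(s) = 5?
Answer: -1383296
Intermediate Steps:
V(D, H) = 3 (V(D, H) = 0 + 3 = 3)
S(b) = b
(S(I(-14, 7)) + u(V(q(-4), 4)))*(-24786 + 31634) = (-14 - 188)*(-24786 + 31634) = -202*6848 = -1383296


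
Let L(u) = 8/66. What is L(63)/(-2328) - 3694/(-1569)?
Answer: 23648465/10044738 ≈ 2.3543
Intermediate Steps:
L(u) = 4/33 (L(u) = 8*(1/66) = 4/33)
L(63)/(-2328) - 3694/(-1569) = (4/33)/(-2328) - 3694/(-1569) = (4/33)*(-1/2328) - 3694*(-1/1569) = -1/19206 + 3694/1569 = 23648465/10044738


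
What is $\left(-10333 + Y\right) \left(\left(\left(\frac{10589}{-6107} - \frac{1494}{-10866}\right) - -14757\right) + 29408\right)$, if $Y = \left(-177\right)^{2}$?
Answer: $\frac{10255231548968324}{11059777} \approx 9.2725 \cdot 10^{8}$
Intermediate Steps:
$Y = 31329$
$\left(-10333 + Y\right) \left(\left(\left(\frac{10589}{-6107} - \frac{1494}{-10866}\right) - -14757\right) + 29408\right) = \left(-10333 + 31329\right) \left(\left(\left(\frac{10589}{-6107} - \frac{1494}{-10866}\right) - -14757\right) + 29408\right) = 20996 \left(\left(\left(10589 \left(- \frac{1}{6107}\right) - - \frac{249}{1811}\right) + 14757\right) + 29408\right) = 20996 \left(\left(\left(- \frac{10589}{6107} + \frac{249}{1811}\right) + 14757\right) + 29408\right) = 20996 \left(\left(- \frac{17656036}{11059777} + 14757\right) + 29408\right) = 20996 \left(\frac{163191473153}{11059777} + 29408\right) = 20996 \cdot \frac{488437395169}{11059777} = \frac{10255231548968324}{11059777}$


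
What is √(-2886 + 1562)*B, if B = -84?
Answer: -168*I*√331 ≈ -3056.5*I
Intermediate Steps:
√(-2886 + 1562)*B = √(-2886 + 1562)*(-84) = √(-1324)*(-84) = (2*I*√331)*(-84) = -168*I*√331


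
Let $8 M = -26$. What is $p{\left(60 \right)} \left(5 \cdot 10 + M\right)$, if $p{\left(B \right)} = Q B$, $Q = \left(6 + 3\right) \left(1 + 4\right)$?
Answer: $126225$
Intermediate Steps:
$M = - \frac{13}{4}$ ($M = \frac{1}{8} \left(-26\right) = - \frac{13}{4} \approx -3.25$)
$Q = 45$ ($Q = 9 \cdot 5 = 45$)
$p{\left(B \right)} = 45 B$
$p{\left(60 \right)} \left(5 \cdot 10 + M\right) = 45 \cdot 60 \left(5 \cdot 10 - \frac{13}{4}\right) = 2700 \left(50 - \frac{13}{4}\right) = 2700 \cdot \frac{187}{4} = 126225$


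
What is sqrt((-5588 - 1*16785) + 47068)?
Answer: sqrt(24695) ≈ 157.15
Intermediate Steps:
sqrt((-5588 - 1*16785) + 47068) = sqrt((-5588 - 16785) + 47068) = sqrt(-22373 + 47068) = sqrt(24695)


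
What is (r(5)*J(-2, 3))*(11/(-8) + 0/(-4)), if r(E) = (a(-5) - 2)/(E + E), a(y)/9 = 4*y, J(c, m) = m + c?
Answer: 1001/40 ≈ 25.025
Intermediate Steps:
J(c, m) = c + m
a(y) = 36*y (a(y) = 9*(4*y) = 36*y)
r(E) = -91/E (r(E) = (36*(-5) - 2)/(E + E) = (-180 - 2)/((2*E)) = -91/E)
(r(5)*J(-2, 3))*(11/(-8) + 0/(-4)) = ((-91/5)*(-2 + 3))*(11/(-8) + 0/(-4)) = (-91*⅕*1)*(11*(-⅛) + 0*(-¼)) = (-91/5*1)*(-11/8 + 0) = -91/5*(-11/8) = 1001/40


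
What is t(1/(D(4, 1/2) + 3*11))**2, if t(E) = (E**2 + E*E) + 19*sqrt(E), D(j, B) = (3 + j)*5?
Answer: 28377489/5345344 + 19*sqrt(17)/39304 ≈ 5.3108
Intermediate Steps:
D(j, B) = 15 + 5*j
t(E) = 2*E**2 + 19*sqrt(E) (t(E) = (E**2 + E**2) + 19*sqrt(E) = 2*E**2 + 19*sqrt(E))
t(1/(D(4, 1/2) + 3*11))**2 = (2*(1/((15 + 5*4) + 3*11))**2 + 19*sqrt(1/((15 + 5*4) + 3*11)))**2 = (2*(1/((15 + 20) + 33))**2 + 19*sqrt(1/((15 + 20) + 33)))**2 = (2*(1/(35 + 33))**2 + 19*sqrt(1/(35 + 33)))**2 = (2*(1/68)**2 + 19*sqrt(1/68))**2 = (2*(1/4624) + 19*(sqrt(17)/34))**2 = (1/2312 + 19*sqrt(17)/34)**2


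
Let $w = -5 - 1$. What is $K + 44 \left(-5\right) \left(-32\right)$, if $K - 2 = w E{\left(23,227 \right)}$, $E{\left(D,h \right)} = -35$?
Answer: $7252$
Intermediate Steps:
$w = -6$
$K = 212$ ($K = 2 - -210 = 2 + 210 = 212$)
$K + 44 \left(-5\right) \left(-32\right) = 212 + 44 \left(-5\right) \left(-32\right) = 212 - -7040 = 212 + 7040 = 7252$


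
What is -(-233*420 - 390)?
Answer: 98250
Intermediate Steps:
-(-233*420 - 390) = -(-97860 - 390) = -1*(-98250) = 98250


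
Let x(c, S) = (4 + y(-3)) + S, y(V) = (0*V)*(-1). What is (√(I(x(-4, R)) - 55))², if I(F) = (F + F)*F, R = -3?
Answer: -53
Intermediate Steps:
y(V) = 0 (y(V) = 0*(-1) = 0)
x(c, S) = 4 + S (x(c, S) = (4 + 0) + S = 4 + S)
I(F) = 2*F² (I(F) = (2*F)*F = 2*F²)
(√(I(x(-4, R)) - 55))² = (√(2*(4 - 3)² - 55))² = (√(2*1² - 55))² = (√(2*1 - 55))² = (√(2 - 55))² = (√(-53))² = (I*√53)² = -53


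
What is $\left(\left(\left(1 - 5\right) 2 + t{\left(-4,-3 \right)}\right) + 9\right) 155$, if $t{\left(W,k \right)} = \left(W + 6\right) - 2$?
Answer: $155$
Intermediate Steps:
$t{\left(W,k \right)} = 4 + W$ ($t{\left(W,k \right)} = \left(6 + W\right) - 2 = 4 + W$)
$\left(\left(\left(1 - 5\right) 2 + t{\left(-4,-3 \right)}\right) + 9\right) 155 = \left(\left(\left(1 - 5\right) 2 + \left(4 - 4\right)\right) + 9\right) 155 = \left(\left(\left(1 - 5\right) 2 + 0\right) + 9\right) 155 = \left(\left(\left(-4\right) 2 + 0\right) + 9\right) 155 = \left(\left(-8 + 0\right) + 9\right) 155 = \left(-8 + 9\right) 155 = 1 \cdot 155 = 155$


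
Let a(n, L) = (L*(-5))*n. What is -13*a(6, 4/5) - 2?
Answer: 310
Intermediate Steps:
a(n, L) = -5*L*n (a(n, L) = (-5*L)*n = -5*L*n)
-13*a(6, 4/5) - 2 = -(-65)*4/5*6 - 2 = -(-65)*4*(1/5)*6 - 2 = -(-65)*4*6/5 - 2 = -13*(-24) - 2 = 312 - 2 = 310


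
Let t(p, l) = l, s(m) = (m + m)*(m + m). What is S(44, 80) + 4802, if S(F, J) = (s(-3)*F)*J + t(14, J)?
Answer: 131602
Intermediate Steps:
s(m) = 4*m² (s(m) = (2*m)*(2*m) = 4*m²)
S(F, J) = J + 36*F*J (S(F, J) = ((4*(-3)²)*F)*J + J = ((4*9)*F)*J + J = (36*F)*J + J = 36*F*J + J = J + 36*F*J)
S(44, 80) + 4802 = 80*(1 + 36*44) + 4802 = 80*(1 + 1584) + 4802 = 80*1585 + 4802 = 126800 + 4802 = 131602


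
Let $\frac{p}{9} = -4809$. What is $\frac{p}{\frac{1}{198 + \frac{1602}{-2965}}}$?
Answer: $- \frac{25339640508}{2965} \approx -8.5463 \cdot 10^{6}$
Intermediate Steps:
$p = -43281$ ($p = 9 \left(-4809\right) = -43281$)
$\frac{p}{\frac{1}{198 + \frac{1602}{-2965}}} = - \frac{43281}{\frac{1}{198 + \frac{1602}{-2965}}} = - \frac{43281}{\frac{1}{198 + 1602 \left(- \frac{1}{2965}\right)}} = - \frac{43281}{\frac{1}{198 - \frac{1602}{2965}}} = - \frac{43281}{\frac{1}{\frac{585468}{2965}}} = - \frac{43281}{\frac{2965}{585468}} = \left(-43281\right) \frac{585468}{2965} = - \frac{25339640508}{2965}$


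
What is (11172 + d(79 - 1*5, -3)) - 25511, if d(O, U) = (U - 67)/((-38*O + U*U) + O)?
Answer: -39131061/2729 ≈ -14339.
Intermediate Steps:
d(O, U) = (-67 + U)/(U² - 37*O) (d(O, U) = (-67 + U)/((-38*O + U²) + O) = (-67 + U)/((U² - 38*O) + O) = (-67 + U)/(U² - 37*O))
(11172 + d(79 - 1*5, -3)) - 25511 = (11172 + (67 - 1*(-3))/(-1*(-3)² + 37*(79 - 1*5))) - 25511 = (11172 + (67 + 3)/(-1*9 + 37*(79 - 5))) - 25511 = (11172 + 70/(-9 + 37*74)) - 25511 = (11172 + 70/(-9 + 2738)) - 25511 = (11172 + 70/2729) - 25511 = 30488458/2729 - 25511 = -39131061/2729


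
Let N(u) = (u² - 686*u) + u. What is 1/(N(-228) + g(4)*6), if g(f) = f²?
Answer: 1/208260 ≈ 4.8017e-6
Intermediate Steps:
N(u) = u² - 685*u
1/(N(-228) + g(4)*6) = 1/(-228*(-685 - 228) + 4²*6) = 1/(-228*(-913) + 16*6) = 1/(208164 + 96) = 1/208260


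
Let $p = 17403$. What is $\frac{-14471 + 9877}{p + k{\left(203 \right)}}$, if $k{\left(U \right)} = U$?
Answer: $- \frac{2297}{8803} \approx -0.26093$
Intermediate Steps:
$\frac{-14471 + 9877}{p + k{\left(203 \right)}} = \frac{-14471 + 9877}{17403 + 203} = - \frac{4594}{17606} = \left(-4594\right) \frac{1}{17606} = - \frac{2297}{8803}$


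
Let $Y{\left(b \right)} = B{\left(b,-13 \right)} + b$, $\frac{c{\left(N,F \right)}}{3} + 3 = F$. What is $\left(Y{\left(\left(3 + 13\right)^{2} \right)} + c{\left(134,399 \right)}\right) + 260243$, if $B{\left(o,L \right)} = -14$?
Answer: $261673$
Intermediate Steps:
$c{\left(N,F \right)} = -9 + 3 F$
$Y{\left(b \right)} = -14 + b$
$\left(Y{\left(\left(3 + 13\right)^{2} \right)} + c{\left(134,399 \right)}\right) + 260243 = \left(\left(-14 + \left(3 + 13\right)^{2}\right) + \left(-9 + 3 \cdot 399\right)\right) + 260243 = \left(\left(-14 + 16^{2}\right) + \left(-9 + 1197\right)\right) + 260243 = \left(\left(-14 + 256\right) + 1188\right) + 260243 = \left(242 + 1188\right) + 260243 = 1430 + 260243 = 261673$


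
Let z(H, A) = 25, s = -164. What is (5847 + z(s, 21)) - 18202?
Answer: -12330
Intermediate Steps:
(5847 + z(s, 21)) - 18202 = (5847 + 25) - 18202 = 5872 - 18202 = -12330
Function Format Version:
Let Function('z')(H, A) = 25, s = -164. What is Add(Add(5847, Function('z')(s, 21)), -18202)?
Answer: -12330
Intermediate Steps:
Add(Add(5847, Function('z')(s, 21)), -18202) = Add(Add(5847, 25), -18202) = Add(5872, -18202) = -12330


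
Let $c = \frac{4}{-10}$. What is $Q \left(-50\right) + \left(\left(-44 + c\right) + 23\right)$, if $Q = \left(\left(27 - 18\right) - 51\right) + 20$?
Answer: $\frac{5393}{5} \approx 1078.6$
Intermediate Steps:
$Q = -22$ ($Q = \left(9 - 51\right) + 20 = -42 + 20 = -22$)
$c = - \frac{2}{5}$ ($c = 4 \left(- \frac{1}{10}\right) = - \frac{2}{5} \approx -0.4$)
$Q \left(-50\right) + \left(\left(-44 + c\right) + 23\right) = \left(-22\right) \left(-50\right) + \left(\left(-44 - \frac{2}{5}\right) + 23\right) = 1100 + \left(- \frac{222}{5} + 23\right) = 1100 - \frac{107}{5} = \frac{5393}{5}$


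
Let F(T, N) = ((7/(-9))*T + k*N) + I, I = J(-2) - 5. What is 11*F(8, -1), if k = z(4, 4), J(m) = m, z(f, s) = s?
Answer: -1705/9 ≈ -189.44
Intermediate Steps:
k = 4
I = -7 (I = -2 - 5 = -7)
F(T, N) = -7 + 4*N - 7*T/9 (F(T, N) = ((7/(-9))*T + 4*N) - 7 = ((7*(-⅑))*T + 4*N) - 7 = (-7*T/9 + 4*N) - 7 = (4*N - 7*T/9) - 7 = -7 + 4*N - 7*T/9)
11*F(8, -1) = 11*(-7 + 4*(-1) - 7/9*8) = 11*(-7 - 4 - 56/9) = 11*(-155/9) = -1705/9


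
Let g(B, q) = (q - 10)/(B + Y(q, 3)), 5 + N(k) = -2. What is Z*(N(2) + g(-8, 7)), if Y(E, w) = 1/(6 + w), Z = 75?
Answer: -35250/71 ≈ -496.48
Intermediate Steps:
N(k) = -7 (N(k) = -5 - 2 = -7)
g(B, q) = (-10 + q)/(⅑ + B) (g(B, q) = (q - 10)/(B + 1/(6 + 3)) = (-10 + q)/(B + 1/9) = (-10 + q)/(B + ⅑) = (-10 + q)/(⅑ + B))
Z*(N(2) + g(-8, 7)) = 75*(-7 + 9*(-10 + 7)/(1 + 9*(-8))) = 75*(-7 + 9*(-3)/(1 - 72)) = 75*(-7 + 9*(-3)/(-71)) = 75*(-7 + 9*(-1/71)*(-3)) = 75*(-7 + 27/71) = 75*(-470/71) = -35250/71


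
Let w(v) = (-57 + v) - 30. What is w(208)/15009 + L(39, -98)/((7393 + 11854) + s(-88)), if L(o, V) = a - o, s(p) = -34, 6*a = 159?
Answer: 4274321/576735834 ≈ 0.0074112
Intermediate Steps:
a = 53/2 (a = (⅙)*159 = 53/2 ≈ 26.500)
w(v) = -87 + v
L(o, V) = 53/2 - o
w(208)/15009 + L(39, -98)/((7393 + 11854) + s(-88)) = (-87 + 208)/15009 + (53/2 - 1*39)/((7393 + 11854) - 34) = 121*(1/15009) + (53/2 - 39)/(19247 - 34) = 121/15009 - 25/2/19213 = 121/15009 - 25/2*1/19213 = 121/15009 - 25/38426 = 4274321/576735834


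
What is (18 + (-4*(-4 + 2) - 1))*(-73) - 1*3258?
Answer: -5083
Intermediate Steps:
(18 + (-4*(-4 + 2) - 1))*(-73) - 1*3258 = (18 + (-4*(-2) - 1))*(-73) - 3258 = (18 + (8 - 1))*(-73) - 3258 = (18 + 7)*(-73) - 3258 = 25*(-73) - 3258 = -1825 - 3258 = -5083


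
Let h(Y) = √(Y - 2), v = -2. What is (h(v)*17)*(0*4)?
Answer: 0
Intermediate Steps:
h(Y) = √(-2 + Y)
(h(v)*17)*(0*4) = (√(-2 - 2)*17)*(0*4) = (√(-4)*17)*0 = ((2*I)*17)*0 = (34*I)*0 = 0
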